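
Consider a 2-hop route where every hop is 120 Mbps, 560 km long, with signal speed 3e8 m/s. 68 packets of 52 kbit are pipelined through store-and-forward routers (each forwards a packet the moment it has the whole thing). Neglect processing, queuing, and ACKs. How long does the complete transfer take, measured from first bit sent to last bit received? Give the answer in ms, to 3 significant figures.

33.6 ms

Per-hop transmission t_tx = L/R = 52000/120000000 = 0.433333 ms.
Per-hop propagation t_prop = 560000/300000000 = 1.86667 ms.
Pipeline fill: first packet needs 2·t_tx to clear all hops; remaining 67 packets each add one t_tx.
Total = (2+68-1)·t_tx + 2·t_prop = 69·0.433333 + 2·1.86667 = 33.6 ms.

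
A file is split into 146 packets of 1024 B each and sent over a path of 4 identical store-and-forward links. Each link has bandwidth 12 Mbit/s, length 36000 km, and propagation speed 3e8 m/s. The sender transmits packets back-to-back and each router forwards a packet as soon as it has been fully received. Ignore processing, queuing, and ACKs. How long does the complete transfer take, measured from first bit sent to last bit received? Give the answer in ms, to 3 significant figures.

Per-hop transmission t_tx = L/R = 8192/12000000 = 0.682667 ms.
Per-hop propagation t_prop = 36000000/300000000 = 120 ms.
Pipeline fill: first packet needs 4·t_tx to clear all hops; remaining 145 packets each add one t_tx.
Total = (4+146-1)·t_tx + 4·t_prop = 149·0.682667 + 4·120 = 582 ms.

582 ms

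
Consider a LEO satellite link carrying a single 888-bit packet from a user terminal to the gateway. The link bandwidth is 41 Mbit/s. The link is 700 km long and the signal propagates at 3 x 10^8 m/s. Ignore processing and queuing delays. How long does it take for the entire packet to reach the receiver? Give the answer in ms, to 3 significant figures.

2.35 ms

Transmission delay = L/R = 888 / 41000000 = 0.0216585 ms.
Propagation delay = d/s = 700000 m / 300000000 m/s = 2.33333 ms.
Total = 2.35 ms.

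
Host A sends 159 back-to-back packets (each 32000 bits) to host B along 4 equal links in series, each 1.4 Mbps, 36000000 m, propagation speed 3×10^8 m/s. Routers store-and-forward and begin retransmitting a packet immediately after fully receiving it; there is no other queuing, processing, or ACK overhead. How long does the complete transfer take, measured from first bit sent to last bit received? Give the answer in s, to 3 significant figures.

Per-hop transmission t_tx = L/R = 32000/1400000 = 0.0228571 s.
Per-hop propagation t_prop = 36000000/300000000 = 0.12 s.
Pipeline fill: first packet needs 4·t_tx to clear all hops; remaining 158 packets each add one t_tx.
Total = (4+159-1)·t_tx + 4·t_prop = 162·0.0228571 + 4·0.12 = 4.18 s.

4.18 s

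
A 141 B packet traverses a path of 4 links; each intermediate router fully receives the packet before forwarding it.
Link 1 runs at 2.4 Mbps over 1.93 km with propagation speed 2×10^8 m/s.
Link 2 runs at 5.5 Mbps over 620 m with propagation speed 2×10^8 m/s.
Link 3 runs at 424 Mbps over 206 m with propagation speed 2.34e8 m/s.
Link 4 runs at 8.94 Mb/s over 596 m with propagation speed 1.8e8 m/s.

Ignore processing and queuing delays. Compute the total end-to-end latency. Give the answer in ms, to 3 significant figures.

0.821 ms

L = 141 × 8 = 1128 bits.
Transmission delays (L/R per hop): 0.47, 0.205091, 0.00266038, 0.126174 ms; sum = 0.803926 ms.
Propagation delays (d/s per hop): 0.00965, 0.0031, 0.000880342, 0.00331111 ms; sum = 0.0169415 ms.
End-to-end = 0.821 ms.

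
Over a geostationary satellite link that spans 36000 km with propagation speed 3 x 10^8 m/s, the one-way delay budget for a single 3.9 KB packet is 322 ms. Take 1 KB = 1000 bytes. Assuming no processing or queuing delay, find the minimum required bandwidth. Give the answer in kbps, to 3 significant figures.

154 kbps

L = 31200 bits.
Propagation delay = 36000000 / 300000000 = 120 ms.
Transmission budget = 322 − 120 = 202 ms.
R ≥ L / t_tx = 31200 bits / 0.202 s = 154 kbps.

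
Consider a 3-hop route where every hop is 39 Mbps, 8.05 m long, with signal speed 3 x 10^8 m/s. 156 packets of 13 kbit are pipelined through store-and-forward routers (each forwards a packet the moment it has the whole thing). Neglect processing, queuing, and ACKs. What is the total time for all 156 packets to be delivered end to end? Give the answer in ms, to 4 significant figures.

Per-hop transmission t_tx = L/R = 13000/39000000 = 0.333333 ms.
Per-hop propagation t_prop = 8.05/300000000 = 2.68333e-05 ms.
Pipeline fill: first packet needs 3·t_tx to clear all hops; remaining 155 packets each add one t_tx.
Total = (3+156-1)·t_tx + 3·t_prop = 158·0.333333 + 3·2.68333e-05 = 52.67 ms.

52.67 ms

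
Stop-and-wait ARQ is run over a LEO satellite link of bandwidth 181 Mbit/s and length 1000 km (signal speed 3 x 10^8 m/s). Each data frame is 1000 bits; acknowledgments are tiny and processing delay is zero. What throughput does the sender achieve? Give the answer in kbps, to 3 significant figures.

t_tx = L/R = 1000/181000000 = 5.52486e-06 s.
t_prop = 1000000/300000000 = 0.00333333 s; RTT = 0.00666667 s.
Cycle = t_tx + RTT = 0.00667219 s.
Throughput = L / cycle = 1000 / 0.00667219 = 150 kbps.

150 kbps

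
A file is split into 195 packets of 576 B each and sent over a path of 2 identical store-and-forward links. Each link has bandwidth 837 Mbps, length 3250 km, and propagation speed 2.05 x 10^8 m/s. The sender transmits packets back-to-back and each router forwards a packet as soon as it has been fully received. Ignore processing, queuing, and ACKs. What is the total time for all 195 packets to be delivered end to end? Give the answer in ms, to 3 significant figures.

Per-hop transmission t_tx = L/R = 4608/837000000 = 0.00550538 ms.
Per-hop propagation t_prop = 3250000/2.05e+08 = 15.8537 ms.
Pipeline fill: first packet needs 2·t_tx to clear all hops; remaining 194 packets each add one t_tx.
Total = (2+195-1)·t_tx + 2·t_prop = 196·0.00550538 + 2·15.8537 = 32.8 ms.

32.8 ms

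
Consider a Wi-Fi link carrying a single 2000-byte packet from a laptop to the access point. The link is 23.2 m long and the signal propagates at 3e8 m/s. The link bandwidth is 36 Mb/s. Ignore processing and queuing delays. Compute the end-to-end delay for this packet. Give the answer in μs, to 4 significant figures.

L = 2000 × 8 = 16000 bits.
Transmission delay = L/R = 16000 / 36000000 = 444.444 μs.
Propagation delay = d/s = 23.2 m / 300000000 m/s = 0.0773333 μs.
Total = 444.5 μs.

444.5 μs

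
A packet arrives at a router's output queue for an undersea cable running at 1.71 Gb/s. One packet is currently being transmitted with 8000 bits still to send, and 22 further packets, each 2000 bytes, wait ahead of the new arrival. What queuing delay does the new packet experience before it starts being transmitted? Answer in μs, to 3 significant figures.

211 μs

Each queued packet: L/R = 16000/1710000000 = 9.35673 μs.
22 queued → 205.848 μs.
Plus remaining 8000 bits of current packet: 4.67836 μs.
Queuing delay = 211 μs.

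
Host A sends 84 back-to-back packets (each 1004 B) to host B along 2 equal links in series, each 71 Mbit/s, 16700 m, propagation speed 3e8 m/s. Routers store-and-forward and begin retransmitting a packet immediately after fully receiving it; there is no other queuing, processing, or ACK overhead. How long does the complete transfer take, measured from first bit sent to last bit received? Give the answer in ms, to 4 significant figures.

Per-hop transmission t_tx = L/R = 8032/71000000 = 0.113127 ms.
Per-hop propagation t_prop = 16700/300000000 = 0.0556667 ms.
Pipeline fill: first packet needs 2·t_tx to clear all hops; remaining 83 packets each add one t_tx.
Total = (2+84-1)·t_tx + 2·t_prop = 85·0.113127 + 2·0.0556667 = 9.727 ms.

9.727 ms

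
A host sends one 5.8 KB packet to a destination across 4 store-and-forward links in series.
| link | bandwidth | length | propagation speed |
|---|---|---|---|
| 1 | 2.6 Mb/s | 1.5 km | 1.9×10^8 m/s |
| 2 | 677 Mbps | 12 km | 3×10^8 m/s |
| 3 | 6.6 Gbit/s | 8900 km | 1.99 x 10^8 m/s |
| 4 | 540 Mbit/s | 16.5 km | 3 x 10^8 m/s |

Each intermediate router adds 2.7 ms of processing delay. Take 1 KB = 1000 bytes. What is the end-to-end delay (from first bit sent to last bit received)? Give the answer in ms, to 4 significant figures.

70.93 ms

L = 46400 bits.
Transmission delays (L/R per hop): 17.8462, 0.0685377, 0.0070303, 0.0859259 ms; sum = 18.0076 ms.
Propagation delays (d/s per hop): 0.00789474, 0.04, 44.7236, 0.055 ms; sum = 44.8265 ms.
Processing at 3 router(s): 3 × 2.7 ms = 8.1 ms.
End-to-end = 70.93 ms.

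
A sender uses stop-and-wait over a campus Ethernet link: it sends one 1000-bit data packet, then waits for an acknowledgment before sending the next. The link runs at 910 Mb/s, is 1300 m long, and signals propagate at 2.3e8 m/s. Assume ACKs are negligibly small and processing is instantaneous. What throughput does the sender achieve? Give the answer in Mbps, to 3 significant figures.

80.6 Mbps

t_tx = L/R = 1000/910000000 = 1.0989e-06 s.
t_prop = 1300/2.3e+08 = 5.65217e-06 s; RTT = 1.13043e-05 s.
Cycle = t_tx + RTT = 1.24032e-05 s.
Throughput = L / cycle = 1000 / 1.24032e-05 = 80.6 Mbps.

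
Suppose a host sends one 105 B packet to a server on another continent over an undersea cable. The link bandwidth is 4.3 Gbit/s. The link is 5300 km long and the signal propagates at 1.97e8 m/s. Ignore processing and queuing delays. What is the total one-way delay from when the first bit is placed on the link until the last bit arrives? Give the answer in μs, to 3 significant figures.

L = 105 × 8 = 840 bits.
Transmission delay = L/R = 840 / 4300000000 = 0.195349 μs.
Propagation delay = d/s = 5300000 m / 197000000 m/s = 26903.6 μs.
Total = 26900 μs.

26900 μs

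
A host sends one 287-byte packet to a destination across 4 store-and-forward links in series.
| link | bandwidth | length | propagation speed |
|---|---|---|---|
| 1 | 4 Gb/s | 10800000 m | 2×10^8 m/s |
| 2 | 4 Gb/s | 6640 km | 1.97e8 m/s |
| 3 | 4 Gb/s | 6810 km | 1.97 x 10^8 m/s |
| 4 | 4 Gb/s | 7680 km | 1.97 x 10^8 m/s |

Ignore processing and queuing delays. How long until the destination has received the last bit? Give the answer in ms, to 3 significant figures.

161 ms

L = 287 × 8 = 2296 bits.
Transmission delay per hop = L/R = 2296/4000000000 = 0.000574 ms; 4 hops → 0.002296 ms.
Propagation delays (d/s per hop): 54, 33.7056, 34.5685, 38.9848 ms; sum = 161.259 ms.
End-to-end = 161 ms.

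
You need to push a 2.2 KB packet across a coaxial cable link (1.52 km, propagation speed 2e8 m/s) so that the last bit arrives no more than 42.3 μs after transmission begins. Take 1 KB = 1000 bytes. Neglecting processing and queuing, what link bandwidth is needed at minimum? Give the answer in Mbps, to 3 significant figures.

L = 17600 bits.
Propagation delay = 1520 / 200000000 = 7.6 μs.
Transmission budget = 42.3 − 7.6 = 34.7 μs.
R ≥ L / t_tx = 17600 bits / 3.47e-05 s = 507 Mbps.

507 Mbps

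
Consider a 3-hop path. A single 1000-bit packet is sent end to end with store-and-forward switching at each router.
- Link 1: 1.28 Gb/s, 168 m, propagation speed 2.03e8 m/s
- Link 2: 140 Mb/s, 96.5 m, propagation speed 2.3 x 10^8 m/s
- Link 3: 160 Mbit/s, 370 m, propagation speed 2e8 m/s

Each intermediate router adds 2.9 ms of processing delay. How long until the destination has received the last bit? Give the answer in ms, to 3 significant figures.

Transmission delays (L/R per hop): 0.00078125, 0.00714286, 0.00625 ms; sum = 0.0141741 ms.
Propagation delays (d/s per hop): 0.000827586, 0.000419565, 0.00185 ms; sum = 0.00309715 ms.
Processing at 2 router(s): 2 × 2.9 ms = 5.8 ms.
End-to-end = 5.82 ms.

5.82 ms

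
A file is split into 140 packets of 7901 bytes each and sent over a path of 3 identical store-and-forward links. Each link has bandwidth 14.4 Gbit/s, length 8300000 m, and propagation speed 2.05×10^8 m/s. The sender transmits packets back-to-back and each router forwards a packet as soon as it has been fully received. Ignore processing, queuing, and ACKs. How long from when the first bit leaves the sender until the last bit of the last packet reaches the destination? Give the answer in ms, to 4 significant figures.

122.1 ms

Per-hop transmission t_tx = L/R = 63208/14400000000 = 0.00438944 ms.
Per-hop propagation t_prop = 8300000/2.05e+08 = 40.4878 ms.
Pipeline fill: first packet needs 3·t_tx to clear all hops; remaining 139 packets each add one t_tx.
Total = (3+140-1)·t_tx + 3·t_prop = 142·0.00438944 + 3·40.4878 = 122.1 ms.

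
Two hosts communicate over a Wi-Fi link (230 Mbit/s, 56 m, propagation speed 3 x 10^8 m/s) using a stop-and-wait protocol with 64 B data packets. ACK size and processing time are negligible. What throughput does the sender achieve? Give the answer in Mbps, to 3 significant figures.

t_tx = L/R = 512/230000000 = 2.22609e-06 s.
t_prop = 56/300000000 = 1.86667e-07 s; RTT = 3.73333e-07 s.
Cycle = t_tx + RTT = 2.59942e-06 s.
Throughput = L / cycle = 512 / 2.59942e-06 = 197 Mbps.

197 Mbps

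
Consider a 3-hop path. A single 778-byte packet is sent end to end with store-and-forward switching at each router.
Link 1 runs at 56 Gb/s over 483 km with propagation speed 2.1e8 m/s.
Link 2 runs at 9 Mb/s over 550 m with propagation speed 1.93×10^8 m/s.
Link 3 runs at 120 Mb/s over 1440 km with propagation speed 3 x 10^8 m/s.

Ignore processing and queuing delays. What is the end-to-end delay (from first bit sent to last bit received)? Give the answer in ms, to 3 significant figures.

L = 778 × 8 = 6224 bits.
Transmission delays (L/R per hop): 0.000111143, 0.691556, 0.0518667 ms; sum = 0.743533 ms.
Propagation delays (d/s per hop): 2.3, 0.00284974, 4.8 ms; sum = 7.10285 ms.
End-to-end = 7.85 ms.

7.85 ms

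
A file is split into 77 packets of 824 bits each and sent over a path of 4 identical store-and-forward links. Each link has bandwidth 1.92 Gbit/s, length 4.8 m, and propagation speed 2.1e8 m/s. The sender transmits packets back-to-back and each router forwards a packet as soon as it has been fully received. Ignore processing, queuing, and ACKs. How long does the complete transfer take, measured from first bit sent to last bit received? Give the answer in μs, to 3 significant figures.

Per-hop transmission t_tx = L/R = 824/1920000000 = 0.429167 μs.
Per-hop propagation t_prop = 4.8/210000000 = 0.0228571 μs.
Pipeline fill: first packet needs 4·t_tx to clear all hops; remaining 76 packets each add one t_tx.
Total = (4+77-1)·t_tx + 4·t_prop = 80·0.429167 + 4·0.0228571 = 34.4 μs.

34.4 μs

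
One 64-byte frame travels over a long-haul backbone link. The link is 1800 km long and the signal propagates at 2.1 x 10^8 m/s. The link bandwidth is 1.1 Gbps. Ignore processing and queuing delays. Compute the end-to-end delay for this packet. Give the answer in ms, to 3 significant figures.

8.57 ms

L = 64 × 8 = 512 bits.
Transmission delay = L/R = 512 / 1100000000 = 0.000465455 ms.
Propagation delay = d/s = 1800000 m / 210000000 m/s = 8.57143 ms.
Total = 8.57 ms.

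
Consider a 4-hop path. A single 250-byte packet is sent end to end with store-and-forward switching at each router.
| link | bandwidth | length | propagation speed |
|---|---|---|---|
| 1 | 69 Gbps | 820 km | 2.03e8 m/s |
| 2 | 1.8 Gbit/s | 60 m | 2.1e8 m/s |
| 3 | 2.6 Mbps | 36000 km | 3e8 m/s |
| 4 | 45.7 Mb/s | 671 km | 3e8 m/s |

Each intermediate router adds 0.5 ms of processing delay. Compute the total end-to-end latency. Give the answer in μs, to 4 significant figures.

128600 μs

L = 250 × 8 = 2000 bits.
Transmission delays (L/R per hop): 0.0289855, 1.11111, 769.231, 43.7637 μs; sum = 814.135 μs.
Propagation delays (d/s per hop): 4039.41, 0.285714, 120000, 2236.67 μs; sum = 126276 μs.
Processing at 3 router(s): 3 × 0.5 ms = 1500 μs.
End-to-end = 128600 μs.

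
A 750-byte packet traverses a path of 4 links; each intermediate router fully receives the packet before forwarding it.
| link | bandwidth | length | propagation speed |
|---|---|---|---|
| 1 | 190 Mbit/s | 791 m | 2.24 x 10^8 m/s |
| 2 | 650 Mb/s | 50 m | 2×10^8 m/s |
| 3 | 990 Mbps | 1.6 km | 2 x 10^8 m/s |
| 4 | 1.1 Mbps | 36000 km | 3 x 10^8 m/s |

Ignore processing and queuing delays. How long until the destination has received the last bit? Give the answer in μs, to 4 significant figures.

125500 μs

L = 750 × 8 = 6000 bits.
Transmission delays (L/R per hop): 31.5789, 9.23077, 6.06061, 5454.55 μs; sum = 5501.42 μs.
Propagation delays (d/s per hop): 3.53125, 0.25, 8, 120000 μs; sum = 120012 μs.
End-to-end = 125500 μs.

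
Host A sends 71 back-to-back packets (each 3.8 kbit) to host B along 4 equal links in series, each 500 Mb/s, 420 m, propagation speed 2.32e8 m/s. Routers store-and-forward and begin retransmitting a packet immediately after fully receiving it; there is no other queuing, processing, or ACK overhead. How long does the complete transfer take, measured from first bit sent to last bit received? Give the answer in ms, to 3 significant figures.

0.570 ms

Per-hop transmission t_tx = L/R = 3800/500000000 = 0.0076 ms.
Per-hop propagation t_prop = 420/2.32e+08 = 0.00181034 ms.
Pipeline fill: first packet needs 4·t_tx to clear all hops; remaining 70 packets each add one t_tx.
Total = (4+71-1)·t_tx + 4·t_prop = 74·0.0076 + 4·0.00181034 = 0.570 ms.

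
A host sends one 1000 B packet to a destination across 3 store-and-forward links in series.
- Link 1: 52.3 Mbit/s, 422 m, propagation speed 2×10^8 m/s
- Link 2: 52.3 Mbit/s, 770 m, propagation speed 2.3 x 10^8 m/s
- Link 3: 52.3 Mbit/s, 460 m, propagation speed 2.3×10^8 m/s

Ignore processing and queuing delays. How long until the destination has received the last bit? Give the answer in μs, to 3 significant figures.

466 μs

L = 1000 × 8 = 8000 bits.
Transmission delay per hop = L/R = 8000/52300000 = 152.964 μs; 3 hops → 458.891 μs.
Propagation delays (d/s per hop): 2.11, 3.34783, 2 μs; sum = 7.45783 μs.
End-to-end = 466 μs.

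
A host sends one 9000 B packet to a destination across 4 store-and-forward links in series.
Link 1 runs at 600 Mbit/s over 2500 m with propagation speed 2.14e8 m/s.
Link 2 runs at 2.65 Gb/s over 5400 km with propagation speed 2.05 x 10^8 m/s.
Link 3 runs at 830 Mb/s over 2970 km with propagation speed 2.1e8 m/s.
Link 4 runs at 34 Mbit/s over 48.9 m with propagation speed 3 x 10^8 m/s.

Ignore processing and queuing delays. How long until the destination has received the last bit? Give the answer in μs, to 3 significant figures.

42800 μs

L = 9000 × 8 = 72000 bits.
Transmission delays (L/R per hop): 120, 27.1698, 86.747, 2117.65 μs; sum = 2351.56 μs.
Propagation delays (d/s per hop): 11.6822, 26341.5, 14142.9, 0.163 μs; sum = 40496.2 μs.
End-to-end = 42800 μs.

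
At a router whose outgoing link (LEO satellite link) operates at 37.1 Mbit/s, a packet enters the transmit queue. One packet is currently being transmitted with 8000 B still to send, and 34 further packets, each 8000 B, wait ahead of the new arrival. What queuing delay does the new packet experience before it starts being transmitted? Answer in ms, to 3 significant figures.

60.4 ms

Each queued packet: L/R = 64000/37100000 = 1.72507 ms.
34 queued → 58.6523 ms.
Plus remaining 64000 bits of current packet: 1.72507 ms.
Queuing delay = 60.4 ms.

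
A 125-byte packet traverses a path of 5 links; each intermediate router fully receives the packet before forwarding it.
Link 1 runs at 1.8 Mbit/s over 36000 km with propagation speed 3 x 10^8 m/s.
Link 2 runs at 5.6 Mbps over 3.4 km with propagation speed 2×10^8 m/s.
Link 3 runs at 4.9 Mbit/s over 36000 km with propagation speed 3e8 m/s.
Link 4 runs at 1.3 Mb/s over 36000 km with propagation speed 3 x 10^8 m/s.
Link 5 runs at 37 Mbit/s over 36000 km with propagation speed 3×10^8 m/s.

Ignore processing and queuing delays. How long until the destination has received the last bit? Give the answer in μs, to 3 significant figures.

482000 μs

L = 125 × 8 = 1000 bits.
Transmission delays (L/R per hop): 555.556, 178.571, 204.082, 769.231, 27.027 μs; sum = 1734.47 μs.
Propagation delays (d/s per hop): 120000, 17, 120000, 120000, 120000 μs; sum = 480017 μs.
End-to-end = 482000 μs.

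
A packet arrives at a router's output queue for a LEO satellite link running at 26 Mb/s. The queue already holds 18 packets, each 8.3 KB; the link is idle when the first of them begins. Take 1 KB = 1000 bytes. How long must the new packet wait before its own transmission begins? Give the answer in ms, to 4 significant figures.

Each queued packet: L/R = 66400/26000000 = 2.55385 ms.
18 queued → 45.9692 ms.
Queuing delay = 45.97 ms.

45.97 ms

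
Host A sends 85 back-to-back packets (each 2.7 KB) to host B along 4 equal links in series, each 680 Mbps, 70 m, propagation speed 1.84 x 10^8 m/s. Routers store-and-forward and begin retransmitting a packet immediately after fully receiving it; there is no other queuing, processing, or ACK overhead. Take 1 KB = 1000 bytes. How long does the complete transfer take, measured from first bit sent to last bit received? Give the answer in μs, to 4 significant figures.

Per-hop transmission t_tx = L/R = 21600/680000000 = 31.7647 μs.
Per-hop propagation t_prop = 70/184000000 = 0.380435 μs.
Pipeline fill: first packet needs 4·t_tx to clear all hops; remaining 84 packets each add one t_tx.
Total = (4+85-1)·t_tx + 4·t_prop = 88·31.7647 + 4·0.380435 = 2797 μs.

2797 μs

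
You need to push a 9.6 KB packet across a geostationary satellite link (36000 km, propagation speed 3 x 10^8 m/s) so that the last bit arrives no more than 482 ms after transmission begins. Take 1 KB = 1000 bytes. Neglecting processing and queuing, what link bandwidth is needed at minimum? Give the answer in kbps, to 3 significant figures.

L = 76800 bits.
Propagation delay = 36000000 / 300000000 = 120 ms.
Transmission budget = 482 − 120 = 362 ms.
R ≥ L / t_tx = 76800 bits / 0.362 s = 212 kbps.

212 kbps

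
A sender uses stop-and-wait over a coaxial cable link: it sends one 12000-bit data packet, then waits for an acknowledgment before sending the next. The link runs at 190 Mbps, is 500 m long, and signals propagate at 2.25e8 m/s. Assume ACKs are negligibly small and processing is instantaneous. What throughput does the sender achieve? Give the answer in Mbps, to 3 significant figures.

t_tx = L/R = 12000/190000000 = 6.31579e-05 s.
t_prop = 500/225000000 = 2.22222e-06 s; RTT = 4.44444e-06 s.
Cycle = t_tx + RTT = 6.76023e-05 s.
Throughput = L / cycle = 12000 / 6.76023e-05 = 178 Mbps.

178 Mbps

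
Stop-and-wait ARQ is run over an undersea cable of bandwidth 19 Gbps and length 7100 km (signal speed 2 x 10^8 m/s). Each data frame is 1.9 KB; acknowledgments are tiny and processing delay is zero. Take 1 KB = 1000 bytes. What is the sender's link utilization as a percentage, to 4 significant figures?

0.001127 %

t_tx = L/R = 15200/19000000000 = 8e-07 s.
t_prop = 7100000/200000000 = 0.0355 s; RTT = 0.071 s.
Cycle = t_tx + RTT = 0.0710008 s.
Utilization = t_tx / cycle = 8e-07/0.0710008 = 0.001127 %.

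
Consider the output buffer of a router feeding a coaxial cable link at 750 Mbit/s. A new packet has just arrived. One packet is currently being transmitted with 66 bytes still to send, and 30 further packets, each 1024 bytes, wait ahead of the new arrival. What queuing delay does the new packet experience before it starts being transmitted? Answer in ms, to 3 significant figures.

0.328 ms

Each queued packet: L/R = 8192/750000000 = 0.0109227 ms.
30 queued → 0.32768 ms.
Plus remaining 528 bits of current packet: 0.000704 ms.
Queuing delay = 0.328 ms.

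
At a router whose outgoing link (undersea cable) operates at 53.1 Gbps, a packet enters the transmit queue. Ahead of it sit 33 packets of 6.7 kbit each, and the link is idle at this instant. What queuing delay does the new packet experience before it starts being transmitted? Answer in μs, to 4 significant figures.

4.164 μs

Each queued packet: L/R = 6700/53100000000 = 0.126177 μs.
33 queued → 4.16384 μs.
Queuing delay = 4.164 μs.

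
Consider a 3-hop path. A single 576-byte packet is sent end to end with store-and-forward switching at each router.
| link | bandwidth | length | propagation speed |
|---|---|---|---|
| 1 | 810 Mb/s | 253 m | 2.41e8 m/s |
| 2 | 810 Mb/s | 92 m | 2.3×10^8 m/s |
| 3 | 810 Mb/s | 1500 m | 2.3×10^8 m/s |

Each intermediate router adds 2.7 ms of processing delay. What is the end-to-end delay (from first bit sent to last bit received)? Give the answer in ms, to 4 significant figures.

L = 576 × 8 = 4608 bits.
Transmission delay per hop = L/R = 4608/810000000 = 0.00568889 ms; 3 hops → 0.0170667 ms.
Propagation delays (d/s per hop): 0.00104979, 0.0004, 0.00652174 ms; sum = 0.00797153 ms.
Processing at 2 router(s): 2 × 2.7 ms = 5.4 ms.
End-to-end = 5.425 ms.

5.425 ms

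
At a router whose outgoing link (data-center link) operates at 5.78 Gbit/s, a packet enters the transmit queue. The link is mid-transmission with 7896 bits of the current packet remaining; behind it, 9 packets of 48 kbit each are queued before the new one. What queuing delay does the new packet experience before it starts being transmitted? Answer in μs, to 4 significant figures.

Each queued packet: L/R = 48000/5780000000 = 8.3045 μs.
9 queued → 74.7405 μs.
Plus remaining 7896 bits of current packet: 1.36609 μs.
Queuing delay = 76.11 μs.

76.11 μs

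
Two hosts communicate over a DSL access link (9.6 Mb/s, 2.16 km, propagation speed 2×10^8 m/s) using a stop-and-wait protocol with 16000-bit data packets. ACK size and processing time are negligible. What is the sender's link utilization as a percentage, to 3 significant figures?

98.7 %

t_tx = L/R = 16000/9600000 = 0.00166667 s.
t_prop = 2160/200000000 = 1.08e-05 s; RTT = 2.16e-05 s.
Cycle = t_tx + RTT = 0.00168827 s.
Utilization = t_tx / cycle = 0.00166667/0.00168827 = 98.7 %.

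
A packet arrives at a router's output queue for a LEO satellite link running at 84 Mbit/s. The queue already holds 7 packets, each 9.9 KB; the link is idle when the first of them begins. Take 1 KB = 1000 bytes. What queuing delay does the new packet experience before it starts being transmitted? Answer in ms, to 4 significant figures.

Each queued packet: L/R = 79200/84000000 = 0.942857 ms.
7 queued → 6.6 ms.
Queuing delay = 6.600 ms.

6.600 ms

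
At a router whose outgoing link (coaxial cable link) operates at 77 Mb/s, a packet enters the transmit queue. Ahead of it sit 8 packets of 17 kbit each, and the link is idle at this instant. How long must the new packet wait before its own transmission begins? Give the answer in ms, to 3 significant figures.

Each queued packet: L/R = 17000/77000000 = 0.220779 ms.
8 queued → 1.76623 ms.
Queuing delay = 1.77 ms.

1.77 ms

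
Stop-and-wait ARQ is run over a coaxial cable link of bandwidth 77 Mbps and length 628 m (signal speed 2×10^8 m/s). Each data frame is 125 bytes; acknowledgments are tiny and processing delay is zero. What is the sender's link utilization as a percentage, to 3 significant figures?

t_tx = L/R = 1000/77000000 = 1.2987e-05 s.
t_prop = 628/200000000 = 3.14e-06 s; RTT = 6.28e-06 s.
Cycle = t_tx + RTT = 1.9267e-05 s.
Utilization = t_tx / cycle = 1.2987e-05/1.9267e-05 = 67.4 %.

67.4 %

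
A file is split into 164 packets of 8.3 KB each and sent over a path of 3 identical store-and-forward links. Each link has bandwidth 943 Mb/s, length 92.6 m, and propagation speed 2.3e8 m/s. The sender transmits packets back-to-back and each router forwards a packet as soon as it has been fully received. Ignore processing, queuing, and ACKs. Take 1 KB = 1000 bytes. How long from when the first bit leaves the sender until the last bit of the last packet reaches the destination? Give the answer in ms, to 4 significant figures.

11.69 ms

Per-hop transmission t_tx = L/R = 66400/943000000 = 0.0704136 ms.
Per-hop propagation t_prop = 92.6/2.3e+08 = 0.000402609 ms.
Pipeline fill: first packet needs 3·t_tx to clear all hops; remaining 163 packets each add one t_tx.
Total = (3+164-1)·t_tx + 3·t_prop = 166·0.0704136 + 3·0.000402609 = 11.69 ms.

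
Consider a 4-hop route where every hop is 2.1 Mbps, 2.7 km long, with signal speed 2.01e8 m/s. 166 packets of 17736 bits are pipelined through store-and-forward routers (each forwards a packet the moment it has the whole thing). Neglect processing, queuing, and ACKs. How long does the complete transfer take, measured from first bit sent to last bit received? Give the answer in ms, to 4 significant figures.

Per-hop transmission t_tx = L/R = 17736/2100000 = 8.44571 ms.
Per-hop propagation t_prop = 2700/2.01e+08 = 0.0134328 ms.
Pipeline fill: first packet needs 4·t_tx to clear all hops; remaining 165 packets each add one t_tx.
Total = (4+166-1)·t_tx + 4·t_prop = 169·8.44571 + 4·0.0134328 = 1427 ms.

1427 ms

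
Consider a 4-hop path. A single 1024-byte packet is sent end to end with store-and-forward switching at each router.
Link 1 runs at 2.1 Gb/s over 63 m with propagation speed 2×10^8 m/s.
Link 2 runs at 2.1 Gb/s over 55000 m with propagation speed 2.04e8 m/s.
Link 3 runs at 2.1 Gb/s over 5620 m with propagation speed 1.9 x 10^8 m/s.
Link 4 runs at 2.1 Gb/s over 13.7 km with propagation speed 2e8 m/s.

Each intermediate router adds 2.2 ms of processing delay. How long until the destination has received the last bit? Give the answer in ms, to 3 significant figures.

6.98 ms

L = 1024 × 8 = 8192 bits.
Transmission delay per hop = L/R = 8192/2100000000 = 0.00390095 ms; 4 hops → 0.0156038 ms.
Propagation delays (d/s per hop): 0.000315, 0.269608, 0.0295789, 0.0685 ms; sum = 0.368002 ms.
Processing at 3 router(s): 3 × 2.2 ms = 6.6 ms.
End-to-end = 6.98 ms.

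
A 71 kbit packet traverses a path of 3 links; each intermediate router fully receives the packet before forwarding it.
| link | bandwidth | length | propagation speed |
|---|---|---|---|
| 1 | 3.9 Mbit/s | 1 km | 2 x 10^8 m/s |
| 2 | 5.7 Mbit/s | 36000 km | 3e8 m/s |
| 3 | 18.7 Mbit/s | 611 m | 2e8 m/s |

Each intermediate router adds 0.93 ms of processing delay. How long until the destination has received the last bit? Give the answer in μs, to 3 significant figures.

156000 μs

L = 71000 bits.
Transmission delays (L/R per hop): 18205.1, 12456.1, 3796.79 μs; sum = 34458.1 μs.
Propagation delays (d/s per hop): 5, 120000, 3.055 μs; sum = 120008 μs.
Processing at 2 router(s): 2 × 0.93 ms = 1860 μs.
End-to-end = 156000 μs.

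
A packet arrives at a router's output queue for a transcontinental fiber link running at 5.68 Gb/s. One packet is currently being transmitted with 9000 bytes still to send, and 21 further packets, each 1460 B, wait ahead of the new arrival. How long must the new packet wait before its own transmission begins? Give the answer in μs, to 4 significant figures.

Each queued packet: L/R = 11680/5680000000 = 2.05634 μs.
21 queued → 43.1831 μs.
Plus remaining 72000 bits of current packet: 12.6761 μs.
Queuing delay = 55.86 μs.

55.86 μs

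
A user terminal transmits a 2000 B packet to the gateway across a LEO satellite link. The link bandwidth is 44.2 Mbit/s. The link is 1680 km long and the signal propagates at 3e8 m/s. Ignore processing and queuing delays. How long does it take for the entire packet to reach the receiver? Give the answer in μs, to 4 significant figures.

L = 2000 × 8 = 16000 bits.
Transmission delay = L/R = 16000 / 44200000 = 361.991 μs.
Propagation delay = d/s = 1680000 m / 300000000 m/s = 5600 μs.
Total = 5962 μs.

5962 μs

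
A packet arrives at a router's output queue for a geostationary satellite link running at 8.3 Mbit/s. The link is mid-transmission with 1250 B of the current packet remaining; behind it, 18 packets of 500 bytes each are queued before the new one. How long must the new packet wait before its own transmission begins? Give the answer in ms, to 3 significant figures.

Each queued packet: L/R = 4000/8.3e+06 = 0.481928 ms.
18 queued → 8.6747 ms.
Plus remaining 10000 bits of current packet: 1.20482 ms.
Queuing delay = 9.88 ms.

9.88 ms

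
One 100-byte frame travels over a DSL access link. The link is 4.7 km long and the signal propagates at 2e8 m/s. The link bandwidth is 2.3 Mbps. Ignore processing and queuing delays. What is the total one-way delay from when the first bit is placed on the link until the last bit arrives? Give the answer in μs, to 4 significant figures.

371.3 μs

L = 100 × 8 = 800 bits.
Transmission delay = L/R = 800 / 2300000 = 347.826 μs.
Propagation delay = d/s = 4700 m / 200000000 m/s = 23.5 μs.
Total = 371.3 μs.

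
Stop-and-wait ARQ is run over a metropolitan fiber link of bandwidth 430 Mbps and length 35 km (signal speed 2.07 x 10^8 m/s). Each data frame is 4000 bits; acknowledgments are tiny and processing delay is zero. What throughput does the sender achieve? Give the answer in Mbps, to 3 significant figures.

11.5 Mbps

t_tx = L/R = 4000/430000000 = 9.30233e-06 s.
t_prop = 35000/2.07e+08 = 0.000169082 s; RTT = 0.000338164 s.
Cycle = t_tx + RTT = 0.000347467 s.
Throughput = L / cycle = 4000 / 0.000347467 = 11.5 Mbps.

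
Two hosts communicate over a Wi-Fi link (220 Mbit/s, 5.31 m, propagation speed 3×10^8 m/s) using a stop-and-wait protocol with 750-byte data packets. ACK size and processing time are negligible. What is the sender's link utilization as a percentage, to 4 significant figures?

99.87 %

t_tx = L/R = 6000/220000000 = 2.72727e-05 s.
t_prop = 5.31/300000000 = 1.77e-08 s; RTT = 3.54e-08 s.
Cycle = t_tx + RTT = 2.73081e-05 s.
Utilization = t_tx / cycle = 2.72727e-05/2.73081e-05 = 99.87 %.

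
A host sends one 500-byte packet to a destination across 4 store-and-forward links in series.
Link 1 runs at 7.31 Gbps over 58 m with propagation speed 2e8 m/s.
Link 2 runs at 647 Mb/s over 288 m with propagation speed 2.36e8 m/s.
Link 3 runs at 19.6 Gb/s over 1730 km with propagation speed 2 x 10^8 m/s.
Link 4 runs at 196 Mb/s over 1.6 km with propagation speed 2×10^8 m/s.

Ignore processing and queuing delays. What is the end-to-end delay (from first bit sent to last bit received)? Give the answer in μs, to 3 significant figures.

8690 μs

L = 500 × 8 = 4000 bits.
Transmission delays (L/R per hop): 0.547196, 6.18238, 0.204082, 20.4082 μs; sum = 27.3418 μs.
Propagation delays (d/s per hop): 0.29, 1.22034, 8650, 8 μs; sum = 8659.51 μs.
End-to-end = 8690 μs.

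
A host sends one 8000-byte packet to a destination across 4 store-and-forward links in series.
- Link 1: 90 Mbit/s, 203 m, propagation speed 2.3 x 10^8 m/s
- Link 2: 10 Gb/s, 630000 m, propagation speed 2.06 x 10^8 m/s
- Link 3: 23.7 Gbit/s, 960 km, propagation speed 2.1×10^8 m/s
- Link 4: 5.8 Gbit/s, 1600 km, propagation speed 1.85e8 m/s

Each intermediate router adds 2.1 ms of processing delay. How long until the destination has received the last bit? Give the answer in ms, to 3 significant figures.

23.3 ms

L = 8000 × 8 = 64000 bits.
Transmission delays (L/R per hop): 0.711111, 0.0064, 0.00270042, 0.0110345 ms; sum = 0.731246 ms.
Propagation delays (d/s per hop): 0.000882609, 3.05825, 4.57143, 8.64865 ms; sum = 16.2792 ms.
Processing at 3 router(s): 3 × 2.1 ms = 6.3 ms.
End-to-end = 23.3 ms.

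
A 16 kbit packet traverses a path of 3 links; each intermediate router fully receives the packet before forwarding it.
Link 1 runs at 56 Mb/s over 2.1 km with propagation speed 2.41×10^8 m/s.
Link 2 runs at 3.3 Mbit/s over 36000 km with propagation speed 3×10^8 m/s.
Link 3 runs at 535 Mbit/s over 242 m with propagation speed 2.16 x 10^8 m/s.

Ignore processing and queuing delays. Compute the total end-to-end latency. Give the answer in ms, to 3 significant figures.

L = 16000 bits.
Transmission delays (L/R per hop): 0.285714, 4.84848, 0.0299065 ms; sum = 5.16411 ms.
Propagation delays (d/s per hop): 0.00871369, 120, 0.00112037 ms; sum = 120.01 ms.
End-to-end = 125 ms.

125 ms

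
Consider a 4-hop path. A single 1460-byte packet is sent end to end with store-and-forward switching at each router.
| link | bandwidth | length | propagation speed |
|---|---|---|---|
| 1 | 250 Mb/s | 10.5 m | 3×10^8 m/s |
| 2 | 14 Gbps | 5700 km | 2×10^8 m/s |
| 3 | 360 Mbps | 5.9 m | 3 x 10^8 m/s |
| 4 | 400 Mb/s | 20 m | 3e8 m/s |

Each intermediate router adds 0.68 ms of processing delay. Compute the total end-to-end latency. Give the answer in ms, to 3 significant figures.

30.6 ms

L = 1460 × 8 = 11680 bits.
Transmission delays (L/R per hop): 0.04672, 0.000834286, 0.0324444, 0.0292 ms; sum = 0.109199 ms.
Propagation delays (d/s per hop): 3.5e-05, 28.5, 1.96667e-05, 6.66667e-05 ms; sum = 28.5001 ms.
Processing at 3 router(s): 3 × 0.68 ms = 2.04 ms.
End-to-end = 30.6 ms.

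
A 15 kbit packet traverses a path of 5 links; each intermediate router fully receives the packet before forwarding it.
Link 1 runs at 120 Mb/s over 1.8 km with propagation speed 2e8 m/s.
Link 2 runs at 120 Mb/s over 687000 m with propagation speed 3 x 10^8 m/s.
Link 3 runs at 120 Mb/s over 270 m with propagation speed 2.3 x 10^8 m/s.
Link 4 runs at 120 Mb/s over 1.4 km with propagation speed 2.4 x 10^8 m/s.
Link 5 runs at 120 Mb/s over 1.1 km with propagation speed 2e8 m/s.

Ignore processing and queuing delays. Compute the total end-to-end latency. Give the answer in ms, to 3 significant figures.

2.94 ms

L = 15000 bits.
Transmission delay per hop = L/R = 15000/120000000 = 0.125 ms; 5 hops → 0.625 ms.
Propagation delays (d/s per hop): 0.009, 2.29, 0.00117391, 0.00583333, 0.0055 ms; sum = 2.31151 ms.
End-to-end = 2.94 ms.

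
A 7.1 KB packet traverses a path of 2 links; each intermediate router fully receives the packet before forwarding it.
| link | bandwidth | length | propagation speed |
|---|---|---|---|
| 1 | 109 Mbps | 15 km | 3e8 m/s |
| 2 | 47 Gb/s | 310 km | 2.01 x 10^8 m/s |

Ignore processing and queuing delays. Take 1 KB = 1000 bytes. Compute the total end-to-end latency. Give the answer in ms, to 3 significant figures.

L = 56800 bits.
Transmission delays (L/R per hop): 0.521101, 0.00120851 ms; sum = 0.522309 ms.
Propagation delays (d/s per hop): 0.05, 1.54229 ms; sum = 1.59229 ms.
End-to-end = 2.11 ms.

2.11 ms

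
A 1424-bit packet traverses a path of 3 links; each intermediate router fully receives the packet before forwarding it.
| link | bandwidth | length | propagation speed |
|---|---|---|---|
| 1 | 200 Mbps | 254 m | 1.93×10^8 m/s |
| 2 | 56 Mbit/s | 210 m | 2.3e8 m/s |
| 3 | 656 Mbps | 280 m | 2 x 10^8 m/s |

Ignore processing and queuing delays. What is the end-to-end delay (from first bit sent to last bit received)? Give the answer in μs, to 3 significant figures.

Transmission delays (L/R per hop): 7.12, 25.4286, 2.17073 μs; sum = 34.7193 μs.
Propagation delays (d/s per hop): 1.31606, 0.913043, 1.4 μs; sum = 3.62911 μs.
End-to-end = 38.3 μs.

38.3 μs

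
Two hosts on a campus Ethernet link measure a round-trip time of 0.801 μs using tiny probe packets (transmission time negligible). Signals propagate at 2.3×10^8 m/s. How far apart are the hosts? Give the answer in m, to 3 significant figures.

One-way propagation = RTT/2 = 0.4005 μs.
d = s × t = 2.3e+08 × 4.005e-07 = 92.1 m.

92.1 m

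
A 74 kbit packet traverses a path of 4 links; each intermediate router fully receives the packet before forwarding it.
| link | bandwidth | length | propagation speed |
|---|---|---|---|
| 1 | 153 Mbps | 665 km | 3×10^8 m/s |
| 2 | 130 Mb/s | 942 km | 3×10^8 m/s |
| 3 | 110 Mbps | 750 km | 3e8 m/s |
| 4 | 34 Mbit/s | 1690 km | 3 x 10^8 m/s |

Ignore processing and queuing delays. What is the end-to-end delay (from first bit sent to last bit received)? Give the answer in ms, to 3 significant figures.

L = 74000 bits.
Transmission delays (L/R per hop): 0.48366, 0.569231, 0.672727, 2.17647 ms; sum = 3.90209 ms.
Propagation delays (d/s per hop): 2.21667, 3.14, 2.5, 5.63333 ms; sum = 13.49 ms.
End-to-end = 17.4 ms.

17.4 ms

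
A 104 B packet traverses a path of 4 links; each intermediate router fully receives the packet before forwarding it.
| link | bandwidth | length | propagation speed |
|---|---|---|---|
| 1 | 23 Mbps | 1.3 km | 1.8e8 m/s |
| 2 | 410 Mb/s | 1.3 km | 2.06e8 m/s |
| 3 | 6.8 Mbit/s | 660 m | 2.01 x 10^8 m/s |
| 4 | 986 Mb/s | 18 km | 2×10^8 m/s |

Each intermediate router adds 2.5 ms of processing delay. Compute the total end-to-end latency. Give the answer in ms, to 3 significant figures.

7.77 ms

L = 104 × 8 = 832 bits.
Transmission delays (L/R per hop): 0.0361739, 0.00202927, 0.122353, 0.000843813 ms; sum = 0.1614 ms.
Propagation delays (d/s per hop): 0.00722222, 0.00631068, 0.00328358, 0.09 ms; sum = 0.106816 ms.
Processing at 3 router(s): 3 × 2.5 ms = 7.5 ms.
End-to-end = 7.77 ms.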